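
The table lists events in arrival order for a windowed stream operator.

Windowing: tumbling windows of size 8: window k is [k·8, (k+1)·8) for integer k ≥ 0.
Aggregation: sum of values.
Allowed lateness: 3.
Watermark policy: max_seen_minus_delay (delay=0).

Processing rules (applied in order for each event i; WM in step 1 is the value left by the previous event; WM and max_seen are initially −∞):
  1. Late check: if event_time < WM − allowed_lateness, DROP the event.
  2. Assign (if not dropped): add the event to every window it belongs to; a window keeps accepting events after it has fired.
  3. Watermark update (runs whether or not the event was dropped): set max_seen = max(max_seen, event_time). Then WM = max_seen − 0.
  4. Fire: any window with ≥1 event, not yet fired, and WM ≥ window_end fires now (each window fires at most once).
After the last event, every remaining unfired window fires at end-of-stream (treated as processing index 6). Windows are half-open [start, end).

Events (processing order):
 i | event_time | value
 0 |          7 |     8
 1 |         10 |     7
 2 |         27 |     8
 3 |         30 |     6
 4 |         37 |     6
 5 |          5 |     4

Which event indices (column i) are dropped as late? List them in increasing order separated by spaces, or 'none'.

5

i=0 t=7 v=8: → [0,8); WM=7
i=1 t=10 v=7: → [8,16); WM=10; [0,8) fires=8
i=2 t=27 v=8: → [24,32); WM=27; [8,16) fires=7
i=3 t=30 v=6: → [24,32); WM=30
i=4 t=37 v=6: → [32,40); WM=37; [24,32) fires=14
i=5 t=5 v=4: DROP (t<37-3); WM=37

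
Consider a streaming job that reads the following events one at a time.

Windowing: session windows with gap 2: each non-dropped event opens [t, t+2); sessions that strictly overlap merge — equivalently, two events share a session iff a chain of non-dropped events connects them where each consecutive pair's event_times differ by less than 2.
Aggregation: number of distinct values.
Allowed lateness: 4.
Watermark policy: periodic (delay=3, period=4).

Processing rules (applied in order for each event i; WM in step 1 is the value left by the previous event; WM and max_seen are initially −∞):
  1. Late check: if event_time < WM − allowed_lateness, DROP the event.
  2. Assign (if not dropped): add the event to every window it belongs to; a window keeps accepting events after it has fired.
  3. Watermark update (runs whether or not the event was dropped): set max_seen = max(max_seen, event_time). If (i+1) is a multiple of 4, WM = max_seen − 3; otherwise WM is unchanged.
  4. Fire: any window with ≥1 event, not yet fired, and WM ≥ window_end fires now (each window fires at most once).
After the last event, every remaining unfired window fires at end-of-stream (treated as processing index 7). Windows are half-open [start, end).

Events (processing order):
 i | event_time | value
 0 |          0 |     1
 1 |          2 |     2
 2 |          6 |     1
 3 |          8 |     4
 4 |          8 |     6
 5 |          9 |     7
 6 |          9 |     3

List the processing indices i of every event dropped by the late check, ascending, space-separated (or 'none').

i=0 t=0 v=1: → [0,2); WM=−∞
i=1 t=2 v=2: → [2,4); WM=−∞
i=2 t=6 v=1: → [6,8); WM=−∞
i=3 t=8 v=4: → [8,10); WM=5
i=4 t=8 v=6: → [8,10); WM=5
i=5 t=9 v=7: → [8,11); WM=5
i=6 t=9 v=3: → [8,11); WM=5

none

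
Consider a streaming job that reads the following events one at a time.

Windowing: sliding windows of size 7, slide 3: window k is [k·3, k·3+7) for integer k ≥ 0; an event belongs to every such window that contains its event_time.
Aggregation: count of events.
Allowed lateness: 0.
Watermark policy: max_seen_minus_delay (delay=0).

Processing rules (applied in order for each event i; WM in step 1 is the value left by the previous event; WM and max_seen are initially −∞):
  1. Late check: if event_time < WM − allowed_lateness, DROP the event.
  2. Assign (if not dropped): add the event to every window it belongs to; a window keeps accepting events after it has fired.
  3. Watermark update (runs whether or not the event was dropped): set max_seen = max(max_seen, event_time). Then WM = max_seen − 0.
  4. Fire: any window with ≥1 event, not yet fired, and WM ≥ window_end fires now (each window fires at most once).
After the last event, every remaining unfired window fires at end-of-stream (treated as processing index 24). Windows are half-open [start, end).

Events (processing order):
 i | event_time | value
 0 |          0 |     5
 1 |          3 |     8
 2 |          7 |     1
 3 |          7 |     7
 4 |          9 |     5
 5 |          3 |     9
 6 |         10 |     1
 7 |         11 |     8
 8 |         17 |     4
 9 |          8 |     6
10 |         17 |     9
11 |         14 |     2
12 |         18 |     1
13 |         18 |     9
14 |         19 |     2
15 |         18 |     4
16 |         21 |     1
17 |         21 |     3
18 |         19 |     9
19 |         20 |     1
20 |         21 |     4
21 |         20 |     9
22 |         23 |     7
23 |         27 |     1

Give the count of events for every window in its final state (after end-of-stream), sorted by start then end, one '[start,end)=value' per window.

i=0 t=0 v=5: → [0,7); WM=0
i=1 t=3 v=8: → [3,10),[0,7); WM=3
i=2 t=7 v=1: → [6,13),[3,10); WM=7; [0,7) fires=2
i=3 t=7 v=7: → [6,13),[3,10); WM=7
i=4 t=9 v=5: → [9,16),[6,13),[3,10); WM=9
i=5 t=3 v=9: DROP (t<9-0); WM=9
i=6 t=10 v=1: → [9,16),[6,13); WM=10; [3,10) fires=4
i=7 t=11 v=8: → [9,16),[6,13); WM=11
i=8 t=17 v=4: → [15,22),[12,19); WM=17; [6,13) fires=5 [9,16) fires=3
i=9 t=8 v=6: DROP (t<17-0); WM=17
i=10 t=17 v=9: → [15,22),[12,19); WM=17
i=11 t=14 v=2: DROP (t<17-0); WM=17
i=12 t=18 v=1: → [18,25),[15,22),[12,19); WM=18
i=13 t=18 v=9: → [18,25),[15,22),[12,19); WM=18
i=14 t=19 v=2: → [18,25),[15,22); WM=19; [12,19) fires=4
i=15 t=18 v=4: DROP (t<19-0); WM=19
i=16 t=21 v=1: → [21,28),[18,25),[15,22); WM=21
i=17 t=21 v=3: → [21,28),[18,25),[15,22); WM=21
i=18 t=19 v=9: DROP (t<21-0); WM=21
i=19 t=20 v=1: DROP (t<21-0); WM=21
i=20 t=21 v=4: → [21,28),[18,25),[15,22); WM=21
i=21 t=20 v=9: DROP (t<21-0); WM=21
i=22 t=23 v=7: → [21,28),[18,25); WM=23; [15,22) fires=8
i=23 t=27 v=1: → [27,34),[24,31),[21,28); WM=27; [18,25) fires=7

[0,7)=2 [3,10)=4 [6,13)=5 [9,16)=3 [12,19)=4 [15,22)=8 [18,25)=7 [21,28)=5 [24,31)=1 [27,34)=1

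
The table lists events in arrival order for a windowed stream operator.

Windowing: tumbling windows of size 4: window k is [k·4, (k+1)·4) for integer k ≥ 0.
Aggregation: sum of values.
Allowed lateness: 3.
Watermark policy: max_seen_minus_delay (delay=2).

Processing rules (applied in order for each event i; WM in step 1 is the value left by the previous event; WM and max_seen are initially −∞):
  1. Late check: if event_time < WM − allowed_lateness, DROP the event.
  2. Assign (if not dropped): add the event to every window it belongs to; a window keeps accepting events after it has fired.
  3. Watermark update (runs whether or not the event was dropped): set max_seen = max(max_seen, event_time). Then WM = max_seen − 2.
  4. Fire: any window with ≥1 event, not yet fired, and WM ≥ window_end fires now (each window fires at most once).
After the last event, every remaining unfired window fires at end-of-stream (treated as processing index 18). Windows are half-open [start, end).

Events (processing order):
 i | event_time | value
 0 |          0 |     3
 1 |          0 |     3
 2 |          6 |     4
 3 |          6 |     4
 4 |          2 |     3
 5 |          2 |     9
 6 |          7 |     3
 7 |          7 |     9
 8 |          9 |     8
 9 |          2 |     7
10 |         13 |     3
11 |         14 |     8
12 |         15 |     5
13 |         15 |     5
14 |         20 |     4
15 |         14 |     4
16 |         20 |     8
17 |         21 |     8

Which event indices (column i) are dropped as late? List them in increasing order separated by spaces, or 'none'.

9 15

i=0 t=0 v=3: → [0,4); WM=-2
i=1 t=0 v=3: → [0,4); WM=-2
i=2 t=6 v=4: → [4,8); WM=4; [0,4) fires=6
i=3 t=6 v=4: → [4,8); WM=4
i=4 t=2 v=3: → [0,4); WM=4
i=5 t=2 v=9: → [0,4); WM=4
i=6 t=7 v=3: → [4,8); WM=5
i=7 t=7 v=9: → [4,8); WM=5
i=8 t=9 v=8: → [8,12); WM=7
i=9 t=2 v=7: DROP (t<7-3); WM=7
i=10 t=13 v=3: → [12,16); WM=11; [4,8) fires=20
i=11 t=14 v=8: → [12,16); WM=12; [8,12) fires=8
i=12 t=15 v=5: → [12,16); WM=13
i=13 t=15 v=5: → [12,16); WM=13
i=14 t=20 v=4: → [20,24); WM=18; [12,16) fires=21
i=15 t=14 v=4: DROP (t<18-3); WM=18
i=16 t=20 v=8: → [20,24); WM=18
i=17 t=21 v=8: → [20,24); WM=19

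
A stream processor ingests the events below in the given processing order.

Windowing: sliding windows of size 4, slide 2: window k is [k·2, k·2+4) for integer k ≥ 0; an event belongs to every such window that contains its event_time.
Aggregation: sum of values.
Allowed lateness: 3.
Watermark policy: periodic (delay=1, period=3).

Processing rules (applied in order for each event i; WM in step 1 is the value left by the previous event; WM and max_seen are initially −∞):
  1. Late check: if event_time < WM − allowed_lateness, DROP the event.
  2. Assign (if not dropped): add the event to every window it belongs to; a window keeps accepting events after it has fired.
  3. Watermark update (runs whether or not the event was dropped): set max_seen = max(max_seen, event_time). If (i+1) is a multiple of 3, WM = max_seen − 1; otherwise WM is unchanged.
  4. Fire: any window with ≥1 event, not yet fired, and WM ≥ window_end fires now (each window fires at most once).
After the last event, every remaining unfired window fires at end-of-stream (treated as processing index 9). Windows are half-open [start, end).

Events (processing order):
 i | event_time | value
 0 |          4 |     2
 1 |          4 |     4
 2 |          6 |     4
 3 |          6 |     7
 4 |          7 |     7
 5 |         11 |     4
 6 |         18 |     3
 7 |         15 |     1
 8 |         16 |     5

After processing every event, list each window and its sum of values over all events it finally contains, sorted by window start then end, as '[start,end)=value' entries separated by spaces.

i=0 t=4 v=2: → [4,8),[2,6); WM=−∞
i=1 t=4 v=4: → [4,8),[2,6); WM=−∞
i=2 t=6 v=4: → [6,10),[4,8); WM=5
i=3 t=6 v=7: → [6,10),[4,8); WM=5
i=4 t=7 v=7: → [6,10),[4,8); WM=5
i=5 t=11 v=4: → [10,14),[8,12); WM=10; [2,6) fires=6 [4,8) fires=24 [6,10) fires=18
i=6 t=18 v=3: → [18,22),[16,20); WM=10
i=7 t=15 v=1: → [14,18),[12,16); WM=10
i=8 t=16 v=5: → [16,20),[14,18); WM=17; [8,12) fires=4 [10,14) fires=4 [12,16) fires=1

[2,6)=6 [4,8)=24 [6,10)=18 [8,12)=4 [10,14)=4 [12,16)=1 [14,18)=6 [16,20)=8 [18,22)=3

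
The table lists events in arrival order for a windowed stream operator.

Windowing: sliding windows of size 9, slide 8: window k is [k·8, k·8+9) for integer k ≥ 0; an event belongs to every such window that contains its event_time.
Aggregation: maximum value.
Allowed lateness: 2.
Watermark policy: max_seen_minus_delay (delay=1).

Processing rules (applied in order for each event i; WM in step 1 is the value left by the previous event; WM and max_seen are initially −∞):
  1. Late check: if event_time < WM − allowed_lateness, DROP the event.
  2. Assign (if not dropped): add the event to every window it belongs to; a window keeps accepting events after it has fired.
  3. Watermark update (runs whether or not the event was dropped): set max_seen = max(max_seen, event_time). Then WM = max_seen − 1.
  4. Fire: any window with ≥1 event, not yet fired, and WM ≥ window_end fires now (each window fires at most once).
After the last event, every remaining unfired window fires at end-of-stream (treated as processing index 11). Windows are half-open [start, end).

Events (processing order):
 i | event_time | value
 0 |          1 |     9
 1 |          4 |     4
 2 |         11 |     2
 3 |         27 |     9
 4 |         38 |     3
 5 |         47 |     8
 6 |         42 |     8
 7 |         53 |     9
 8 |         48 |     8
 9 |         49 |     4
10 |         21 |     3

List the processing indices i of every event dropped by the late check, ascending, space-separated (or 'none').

6 8 9 10

i=0 t=1 v=9: → [0,9); WM=0
i=1 t=4 v=4: → [0,9); WM=3
i=2 t=11 v=2: → [8,17); WM=10; [0,9) fires=9
i=3 t=27 v=9: → [24,33); WM=26; [8,17) fires=2
i=4 t=38 v=3: → [32,41); WM=37; [24,33) fires=9
i=5 t=47 v=8: → [40,49); WM=46; [32,41) fires=3
i=6 t=42 v=8: DROP (t<46-2); WM=46
i=7 t=53 v=9: → [48,57); WM=52; [40,49) fires=8
i=8 t=48 v=8: DROP (t<52-2); WM=52
i=9 t=49 v=4: DROP (t<52-2); WM=52
i=10 t=21 v=3: DROP (t<52-2); WM=52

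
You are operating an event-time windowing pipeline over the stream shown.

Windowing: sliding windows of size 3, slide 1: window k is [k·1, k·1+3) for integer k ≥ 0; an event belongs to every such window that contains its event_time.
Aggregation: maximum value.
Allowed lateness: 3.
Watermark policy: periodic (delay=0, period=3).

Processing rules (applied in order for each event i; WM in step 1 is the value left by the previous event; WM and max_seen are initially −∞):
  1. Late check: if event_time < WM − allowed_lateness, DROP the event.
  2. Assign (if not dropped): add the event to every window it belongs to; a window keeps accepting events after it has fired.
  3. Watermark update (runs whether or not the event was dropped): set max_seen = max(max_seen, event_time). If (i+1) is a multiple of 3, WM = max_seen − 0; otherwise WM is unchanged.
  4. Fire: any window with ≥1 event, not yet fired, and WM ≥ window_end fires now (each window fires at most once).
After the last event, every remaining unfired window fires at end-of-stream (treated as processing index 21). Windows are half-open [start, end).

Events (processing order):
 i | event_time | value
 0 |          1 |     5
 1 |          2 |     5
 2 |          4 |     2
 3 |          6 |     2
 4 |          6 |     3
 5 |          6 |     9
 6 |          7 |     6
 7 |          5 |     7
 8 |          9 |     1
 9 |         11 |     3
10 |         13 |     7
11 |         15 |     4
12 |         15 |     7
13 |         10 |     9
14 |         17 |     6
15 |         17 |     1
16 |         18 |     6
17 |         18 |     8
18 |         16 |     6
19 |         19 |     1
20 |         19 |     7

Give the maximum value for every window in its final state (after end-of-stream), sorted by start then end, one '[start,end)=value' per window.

i=0 t=1 v=5: → [1,4),[0,3); WM=−∞
i=1 t=2 v=5: → [2,5),[1,4),[0,3); WM=−∞
i=2 t=4 v=2: → [4,7),[3,6),[2,5); WM=4; [0,3) fires=5 [1,4) fires=5
i=3 t=6 v=2: → [6,9),[5,8),[4,7); WM=4
i=4 t=6 v=3: → [6,9),[5,8),[4,7); WM=4
i=5 t=6 v=9: → [6,9),[5,8),[4,7); WM=6; [2,5) fires=5 [3,6) fires=2
i=6 t=7 v=6: → [7,10),[6,9),[5,8); WM=6
i=7 t=5 v=7: → [5,8),[4,7),[3,6); WM=6
i=8 t=9 v=1: → [9,12),[8,11),[7,10); WM=9; [4,7) fires=9 [5,8) fires=9 [6,9) fires=9
i=9 t=11 v=3: → [11,14),[10,13),[9,12); WM=9
i=10 t=13 v=7: → [13,16),[12,15),[11,14); WM=9
i=11 t=15 v=4: → [15,18),[14,17),[13,16); WM=15; [7,10) fires=6 [8,11) fires=1 [9,12) fires=3 [10,13) fires=3 [11,14) fires=7 [12,15) fires=7
i=12 t=15 v=7: → [15,18),[14,17),[13,16); WM=15
i=13 t=10 v=9: DROP (t<15-3); WM=15
i=14 t=17 v=6: → [17,20),[16,19),[15,18); WM=17; [13,16) fires=7 [14,17) fires=7
i=15 t=17 v=1: → [17,20),[16,19),[15,18); WM=17
i=16 t=18 v=6: → [18,21),[17,20),[16,19); WM=17
i=17 t=18 v=8: → [18,21),[17,20),[16,19); WM=18; [15,18) fires=7
i=18 t=16 v=6: → [16,19),[15,18),[14,17); WM=18
i=19 t=19 v=1: → [19,22),[18,21),[17,20); WM=18
i=20 t=19 v=7: → [19,22),[18,21),[17,20); WM=19; [16,19) fires=8

[0,3)=5 [1,4)=5 [2,5)=5 [3,6)=7 [4,7)=9 [5,8)=9 [6,9)=9 [7,10)=6 [8,11)=1 [9,12)=3 [10,13)=3 [11,14)=7 [12,15)=7 [13,16)=7 [14,17)=7 [15,18)=7 [16,19)=8 [17,20)=8 [18,21)=8 [19,22)=7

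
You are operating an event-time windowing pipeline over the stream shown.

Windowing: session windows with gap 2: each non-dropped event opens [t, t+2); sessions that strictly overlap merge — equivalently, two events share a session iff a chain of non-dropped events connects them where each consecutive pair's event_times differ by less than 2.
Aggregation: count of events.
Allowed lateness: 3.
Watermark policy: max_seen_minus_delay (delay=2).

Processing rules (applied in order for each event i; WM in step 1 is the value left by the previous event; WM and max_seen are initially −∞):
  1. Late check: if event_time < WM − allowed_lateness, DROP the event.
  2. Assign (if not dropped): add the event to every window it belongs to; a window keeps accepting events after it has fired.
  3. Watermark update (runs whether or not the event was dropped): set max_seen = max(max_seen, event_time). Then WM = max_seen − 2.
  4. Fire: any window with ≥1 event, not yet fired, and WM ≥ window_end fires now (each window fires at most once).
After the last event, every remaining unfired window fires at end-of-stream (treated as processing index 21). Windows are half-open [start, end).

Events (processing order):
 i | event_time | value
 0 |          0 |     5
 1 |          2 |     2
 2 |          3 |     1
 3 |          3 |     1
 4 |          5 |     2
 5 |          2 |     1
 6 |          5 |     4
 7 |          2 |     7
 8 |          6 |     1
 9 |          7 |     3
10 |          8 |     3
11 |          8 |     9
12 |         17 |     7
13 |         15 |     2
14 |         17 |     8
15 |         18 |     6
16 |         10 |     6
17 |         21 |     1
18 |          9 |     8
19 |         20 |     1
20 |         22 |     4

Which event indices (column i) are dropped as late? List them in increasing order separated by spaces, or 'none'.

16 18

i=0 t=0 v=5: → [0,2); WM=-2
i=1 t=2 v=2: → [2,4); WM=0
i=2 t=3 v=1: → [2,5); WM=1
i=3 t=3 v=1: → [2,5); WM=1
i=4 t=5 v=2: → [5,7); WM=3
i=5 t=2 v=1: → [2,5); WM=3
i=6 t=5 v=4: → [5,7); WM=3
i=7 t=2 v=7: → [2,5); WM=3
i=8 t=6 v=1: → [5,8); WM=4
i=9 t=7 v=3: → [5,9); WM=5
i=10 t=8 v=3: → [5,10); WM=6
i=11 t=8 v=9: → [5,10); WM=6
i=12 t=17 v=7: → [17,19); WM=15
i=13 t=15 v=2: → [15,17); WM=15
i=14 t=17 v=8: → [17,19); WM=15
i=15 t=18 v=6: → [17,20); WM=16
i=16 t=10 v=6: DROP (t<16-3); WM=16
i=17 t=21 v=1: → [21,23); WM=19
i=18 t=9 v=8: DROP (t<19-3); WM=19
i=19 t=20 v=1: → [20,23); WM=19
i=20 t=22 v=4: → [20,24); WM=20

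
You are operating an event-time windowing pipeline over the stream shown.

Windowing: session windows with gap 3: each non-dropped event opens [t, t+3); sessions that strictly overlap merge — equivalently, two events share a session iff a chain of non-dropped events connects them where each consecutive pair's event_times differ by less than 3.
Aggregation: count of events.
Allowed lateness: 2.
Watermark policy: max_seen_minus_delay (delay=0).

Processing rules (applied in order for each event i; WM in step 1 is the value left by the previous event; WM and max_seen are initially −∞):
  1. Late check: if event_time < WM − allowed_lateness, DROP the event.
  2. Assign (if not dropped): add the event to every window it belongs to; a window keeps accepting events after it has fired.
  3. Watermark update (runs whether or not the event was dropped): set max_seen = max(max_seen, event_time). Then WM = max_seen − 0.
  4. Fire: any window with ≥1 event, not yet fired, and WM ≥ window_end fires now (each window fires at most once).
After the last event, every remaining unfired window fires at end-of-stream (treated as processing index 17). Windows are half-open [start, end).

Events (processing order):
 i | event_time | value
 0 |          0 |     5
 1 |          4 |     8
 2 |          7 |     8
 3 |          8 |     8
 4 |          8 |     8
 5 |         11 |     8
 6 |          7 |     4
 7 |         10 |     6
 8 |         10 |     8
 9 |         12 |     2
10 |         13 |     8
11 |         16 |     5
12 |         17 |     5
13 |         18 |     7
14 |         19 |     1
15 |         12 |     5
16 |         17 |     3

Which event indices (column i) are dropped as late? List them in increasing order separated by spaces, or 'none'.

6 15

i=0 t=0 v=5: → [0,3); WM=0
i=1 t=4 v=8: → [4,7); WM=4
i=2 t=7 v=8: → [7,10); WM=7
i=3 t=8 v=8: → [7,11); WM=8
i=4 t=8 v=8: → [7,11); WM=8
i=5 t=11 v=8: → [11,14); WM=11
i=6 t=7 v=4: DROP (t<11-2); WM=11
i=7 t=10 v=6: → [7,14); WM=11
i=8 t=10 v=8: → [7,14); WM=11
i=9 t=12 v=2: → [7,15); WM=12
i=10 t=13 v=8: → [7,16); WM=13
i=11 t=16 v=5: → [16,19); WM=16
i=12 t=17 v=5: → [16,20); WM=17
i=13 t=18 v=7: → [16,21); WM=18
i=14 t=19 v=1: → [16,22); WM=19
i=15 t=12 v=5: DROP (t<19-2); WM=19
i=16 t=17 v=3: → [16,22); WM=19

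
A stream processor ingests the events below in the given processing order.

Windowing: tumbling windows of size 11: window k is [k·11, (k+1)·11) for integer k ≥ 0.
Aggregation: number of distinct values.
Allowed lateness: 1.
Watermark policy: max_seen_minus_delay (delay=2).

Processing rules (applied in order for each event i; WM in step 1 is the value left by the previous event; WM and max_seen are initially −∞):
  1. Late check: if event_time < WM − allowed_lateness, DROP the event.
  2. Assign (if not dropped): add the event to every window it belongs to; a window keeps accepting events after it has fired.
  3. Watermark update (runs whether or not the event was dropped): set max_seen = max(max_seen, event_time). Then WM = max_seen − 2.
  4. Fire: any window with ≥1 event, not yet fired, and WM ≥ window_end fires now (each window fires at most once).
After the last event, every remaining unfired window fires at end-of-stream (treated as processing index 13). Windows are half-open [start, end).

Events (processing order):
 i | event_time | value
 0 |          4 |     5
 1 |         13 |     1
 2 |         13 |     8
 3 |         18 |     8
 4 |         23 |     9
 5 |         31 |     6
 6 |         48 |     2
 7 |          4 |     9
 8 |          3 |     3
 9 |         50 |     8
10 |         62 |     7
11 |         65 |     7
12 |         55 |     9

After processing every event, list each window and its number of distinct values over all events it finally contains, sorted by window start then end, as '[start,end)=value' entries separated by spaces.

[0,11)=1 [11,22)=2 [22,33)=2 [44,55)=2 [55,66)=1

i=0 t=4 v=5: → [0,11); WM=2
i=1 t=13 v=1: → [11,22); WM=11; [0,11) fires=1
i=2 t=13 v=8: → [11,22); WM=11
i=3 t=18 v=8: → [11,22); WM=16
i=4 t=23 v=9: → [22,33); WM=21
i=5 t=31 v=6: → [22,33); WM=29; [11,22) fires=2
i=6 t=48 v=2: → [44,55); WM=46; [22,33) fires=2
i=7 t=4 v=9: DROP (t<46-1); WM=46
i=8 t=3 v=3: DROP (t<46-1); WM=46
i=9 t=50 v=8: → [44,55); WM=48
i=10 t=62 v=7: → [55,66); WM=60; [44,55) fires=2
i=11 t=65 v=7: → [55,66); WM=63
i=12 t=55 v=9: DROP (t<63-1); WM=63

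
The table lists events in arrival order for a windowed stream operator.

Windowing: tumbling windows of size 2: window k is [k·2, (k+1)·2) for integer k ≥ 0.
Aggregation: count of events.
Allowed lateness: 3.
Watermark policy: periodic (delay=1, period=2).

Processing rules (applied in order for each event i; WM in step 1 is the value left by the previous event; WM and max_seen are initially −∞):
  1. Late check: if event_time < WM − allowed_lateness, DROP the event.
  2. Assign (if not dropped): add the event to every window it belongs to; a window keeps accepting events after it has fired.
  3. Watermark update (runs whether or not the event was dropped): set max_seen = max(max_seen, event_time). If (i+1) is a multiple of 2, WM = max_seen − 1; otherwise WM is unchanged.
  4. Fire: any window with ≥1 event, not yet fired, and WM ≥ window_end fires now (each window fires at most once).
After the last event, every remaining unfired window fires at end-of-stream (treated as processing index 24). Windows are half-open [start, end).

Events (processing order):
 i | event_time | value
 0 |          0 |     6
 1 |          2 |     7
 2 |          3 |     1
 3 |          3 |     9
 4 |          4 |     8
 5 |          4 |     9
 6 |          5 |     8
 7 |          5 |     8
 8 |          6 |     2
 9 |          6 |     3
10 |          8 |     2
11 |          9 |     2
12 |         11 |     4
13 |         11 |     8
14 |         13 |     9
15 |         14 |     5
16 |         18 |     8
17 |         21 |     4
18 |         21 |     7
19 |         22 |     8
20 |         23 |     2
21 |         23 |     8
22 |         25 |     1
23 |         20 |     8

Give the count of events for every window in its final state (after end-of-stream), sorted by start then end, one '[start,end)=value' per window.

i=0 t=0 v=6: → [0,2); WM=−∞
i=1 t=2 v=7: → [2,4); WM=1
i=2 t=3 v=1: → [2,4); WM=1
i=3 t=3 v=9: → [2,4); WM=2; [0,2) fires=1
i=4 t=4 v=8: → [4,6); WM=2
i=5 t=4 v=9: → [4,6); WM=3
i=6 t=5 v=8: → [4,6); WM=3
i=7 t=5 v=8: → [4,6); WM=4; [2,4) fires=3
i=8 t=6 v=2: → [6,8); WM=4
i=9 t=6 v=3: → [6,8); WM=5
i=10 t=8 v=2: → [8,10); WM=5
i=11 t=9 v=2: → [8,10); WM=8; [4,6) fires=4 [6,8) fires=2
i=12 t=11 v=4: → [10,12); WM=8
i=13 t=11 v=8: → [10,12); WM=10; [8,10) fires=2
i=14 t=13 v=9: → [12,14); WM=10
i=15 t=14 v=5: → [14,16); WM=13; [10,12) fires=2
i=16 t=18 v=8: → [18,20); WM=13
i=17 t=21 v=4: → [20,22); WM=20; [12,14) fires=1 [14,16) fires=1 [18,20) fires=1
i=18 t=21 v=7: → [20,22); WM=20
i=19 t=22 v=8: → [22,24); WM=21
i=20 t=23 v=2: → [22,24); WM=21
i=21 t=23 v=8: → [22,24); WM=22; [20,22) fires=2
i=22 t=25 v=1: → [24,26); WM=22
i=23 t=20 v=8: → [20,22); WM=24; [22,24) fires=3

[0,2)=1 [2,4)=3 [4,6)=4 [6,8)=2 [8,10)=2 [10,12)=2 [12,14)=1 [14,16)=1 [18,20)=1 [20,22)=3 [22,24)=3 [24,26)=1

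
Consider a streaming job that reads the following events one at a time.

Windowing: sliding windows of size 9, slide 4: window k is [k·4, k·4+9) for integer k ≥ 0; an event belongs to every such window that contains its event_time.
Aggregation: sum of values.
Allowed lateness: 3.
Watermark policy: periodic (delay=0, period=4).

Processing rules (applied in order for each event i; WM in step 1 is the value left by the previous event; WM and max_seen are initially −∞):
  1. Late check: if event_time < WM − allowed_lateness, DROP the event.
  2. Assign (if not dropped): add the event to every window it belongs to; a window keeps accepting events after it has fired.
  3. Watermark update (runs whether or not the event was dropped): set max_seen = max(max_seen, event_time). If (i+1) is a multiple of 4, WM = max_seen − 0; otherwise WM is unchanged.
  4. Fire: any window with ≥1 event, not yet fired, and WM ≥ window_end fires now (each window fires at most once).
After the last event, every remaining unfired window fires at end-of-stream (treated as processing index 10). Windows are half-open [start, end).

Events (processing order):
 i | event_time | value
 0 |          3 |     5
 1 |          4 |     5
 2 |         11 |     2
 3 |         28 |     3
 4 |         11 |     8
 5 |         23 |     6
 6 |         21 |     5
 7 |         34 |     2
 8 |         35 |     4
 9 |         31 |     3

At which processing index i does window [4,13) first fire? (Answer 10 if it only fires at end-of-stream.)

i=0 t=3 v=5: → [0,9); WM=−∞
i=1 t=4 v=5: → [4,13),[0,9); WM=−∞
i=2 t=11 v=2: → [8,17),[4,13); WM=−∞
i=3 t=28 v=3: → [28,37),[24,33),[20,29); WM=28; [0,9) fires=10 [4,13) fires=7 [8,17) fires=2
i=4 t=11 v=8: DROP (t<28-3); WM=28
i=5 t=23 v=6: DROP (t<28-3); WM=28
i=6 t=21 v=5: DROP (t<28-3); WM=28
i=7 t=34 v=2: → [32,41),[28,37); WM=34; [20,29) fires=3 [24,33) fires=3
i=8 t=35 v=4: → [32,41),[28,37); WM=34
i=9 t=31 v=3: → [28,37),[24,33); WM=34

3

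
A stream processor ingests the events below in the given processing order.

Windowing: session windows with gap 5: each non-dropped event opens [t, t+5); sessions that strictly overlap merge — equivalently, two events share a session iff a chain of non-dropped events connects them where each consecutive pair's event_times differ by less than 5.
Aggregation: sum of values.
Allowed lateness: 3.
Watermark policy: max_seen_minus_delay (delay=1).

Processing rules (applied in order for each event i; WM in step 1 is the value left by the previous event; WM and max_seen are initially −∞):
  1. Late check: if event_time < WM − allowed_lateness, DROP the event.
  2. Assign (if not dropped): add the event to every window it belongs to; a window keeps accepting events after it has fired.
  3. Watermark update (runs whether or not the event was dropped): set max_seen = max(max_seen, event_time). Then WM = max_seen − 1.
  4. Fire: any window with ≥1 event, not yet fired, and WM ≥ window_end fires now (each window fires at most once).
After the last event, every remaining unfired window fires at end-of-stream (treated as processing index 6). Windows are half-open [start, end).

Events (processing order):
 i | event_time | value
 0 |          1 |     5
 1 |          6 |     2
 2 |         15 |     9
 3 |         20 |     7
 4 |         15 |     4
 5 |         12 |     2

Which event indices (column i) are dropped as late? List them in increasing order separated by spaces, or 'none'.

4 5

i=0 t=1 v=5: → [1,6); WM=0
i=1 t=6 v=2: → [6,11); WM=5
i=2 t=15 v=9: → [15,20); WM=14
i=3 t=20 v=7: → [20,25); WM=19
i=4 t=15 v=4: DROP (t<19-3); WM=19
i=5 t=12 v=2: DROP (t<19-3); WM=19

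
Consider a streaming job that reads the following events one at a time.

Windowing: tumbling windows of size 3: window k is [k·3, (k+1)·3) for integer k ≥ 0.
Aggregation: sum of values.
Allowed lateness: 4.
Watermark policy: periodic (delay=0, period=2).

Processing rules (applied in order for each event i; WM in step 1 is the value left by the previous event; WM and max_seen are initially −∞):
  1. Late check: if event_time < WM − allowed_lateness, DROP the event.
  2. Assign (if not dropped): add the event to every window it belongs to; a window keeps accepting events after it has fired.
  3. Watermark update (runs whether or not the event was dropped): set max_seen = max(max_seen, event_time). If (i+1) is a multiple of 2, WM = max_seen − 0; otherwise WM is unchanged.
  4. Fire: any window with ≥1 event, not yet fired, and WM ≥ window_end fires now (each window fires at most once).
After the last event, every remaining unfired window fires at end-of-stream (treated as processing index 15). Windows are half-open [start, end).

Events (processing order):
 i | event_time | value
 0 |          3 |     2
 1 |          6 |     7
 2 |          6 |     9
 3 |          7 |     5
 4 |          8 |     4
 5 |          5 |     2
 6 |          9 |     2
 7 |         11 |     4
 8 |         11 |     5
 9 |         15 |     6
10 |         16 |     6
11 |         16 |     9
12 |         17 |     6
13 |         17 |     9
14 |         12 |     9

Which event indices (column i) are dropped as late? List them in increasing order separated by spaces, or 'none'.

i=0 t=3 v=2: → [3,6); WM=−∞
i=1 t=6 v=7: → [6,9); WM=6; [3,6) fires=2
i=2 t=6 v=9: → [6,9); WM=6
i=3 t=7 v=5: → [6,9); WM=7
i=4 t=8 v=4: → [6,9); WM=7
i=5 t=5 v=2: → [3,6); WM=8
i=6 t=9 v=2: → [9,12); WM=8
i=7 t=11 v=4: → [9,12); WM=11; [6,9) fires=25
i=8 t=11 v=5: → [9,12); WM=11
i=9 t=15 v=6: → [15,18); WM=15; [9,12) fires=11
i=10 t=16 v=6: → [15,18); WM=15
i=11 t=16 v=9: → [15,18); WM=16
i=12 t=17 v=6: → [15,18); WM=16
i=13 t=17 v=9: → [15,18); WM=17
i=14 t=12 v=9: DROP (t<17-4); WM=17

14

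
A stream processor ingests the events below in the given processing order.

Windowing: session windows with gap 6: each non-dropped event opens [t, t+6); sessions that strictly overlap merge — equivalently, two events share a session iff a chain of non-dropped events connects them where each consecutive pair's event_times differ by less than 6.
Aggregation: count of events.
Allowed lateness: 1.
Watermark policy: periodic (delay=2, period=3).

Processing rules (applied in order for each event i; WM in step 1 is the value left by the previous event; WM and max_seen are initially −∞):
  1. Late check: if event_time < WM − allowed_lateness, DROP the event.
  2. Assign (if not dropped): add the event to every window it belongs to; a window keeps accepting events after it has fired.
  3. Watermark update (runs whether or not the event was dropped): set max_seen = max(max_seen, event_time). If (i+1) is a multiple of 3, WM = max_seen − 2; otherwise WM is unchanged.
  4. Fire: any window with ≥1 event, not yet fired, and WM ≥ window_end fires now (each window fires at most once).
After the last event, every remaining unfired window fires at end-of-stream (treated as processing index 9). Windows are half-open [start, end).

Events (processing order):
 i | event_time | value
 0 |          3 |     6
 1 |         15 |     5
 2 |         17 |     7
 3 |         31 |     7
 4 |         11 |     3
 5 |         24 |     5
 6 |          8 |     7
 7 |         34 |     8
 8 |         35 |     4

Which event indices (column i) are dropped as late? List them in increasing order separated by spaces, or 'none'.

4 6

i=0 t=3 v=6: → [3,9); WM=−∞
i=1 t=15 v=5: → [15,21); WM=−∞
i=2 t=17 v=7: → [15,23); WM=15
i=3 t=31 v=7: → [31,37); WM=15
i=4 t=11 v=3: DROP (t<15-1); WM=15
i=5 t=24 v=5: → [24,30); WM=29
i=6 t=8 v=7: DROP (t<29-1); WM=29
i=7 t=34 v=8: → [31,40); WM=29
i=8 t=35 v=4: → [31,41); WM=33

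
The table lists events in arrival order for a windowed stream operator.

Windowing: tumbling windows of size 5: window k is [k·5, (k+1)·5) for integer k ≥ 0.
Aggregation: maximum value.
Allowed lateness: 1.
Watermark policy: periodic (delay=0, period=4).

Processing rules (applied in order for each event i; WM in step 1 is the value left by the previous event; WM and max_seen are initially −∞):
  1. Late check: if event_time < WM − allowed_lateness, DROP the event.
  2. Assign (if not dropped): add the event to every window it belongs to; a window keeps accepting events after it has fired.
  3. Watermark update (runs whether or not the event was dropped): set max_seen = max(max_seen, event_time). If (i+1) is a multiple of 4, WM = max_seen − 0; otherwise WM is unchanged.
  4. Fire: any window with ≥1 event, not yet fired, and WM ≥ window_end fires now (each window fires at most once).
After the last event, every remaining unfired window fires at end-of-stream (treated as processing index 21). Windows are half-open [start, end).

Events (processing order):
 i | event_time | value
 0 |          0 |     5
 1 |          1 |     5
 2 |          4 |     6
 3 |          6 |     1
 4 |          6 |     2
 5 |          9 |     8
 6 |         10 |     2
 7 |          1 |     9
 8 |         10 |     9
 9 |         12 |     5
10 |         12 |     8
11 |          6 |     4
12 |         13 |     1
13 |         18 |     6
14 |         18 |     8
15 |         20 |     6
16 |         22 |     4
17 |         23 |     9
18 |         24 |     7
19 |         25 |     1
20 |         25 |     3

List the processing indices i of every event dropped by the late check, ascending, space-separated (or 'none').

i=0 t=0 v=5: → [0,5); WM=−∞
i=1 t=1 v=5: → [0,5); WM=−∞
i=2 t=4 v=6: → [0,5); WM=−∞
i=3 t=6 v=1: → [5,10); WM=6; [0,5) fires=6
i=4 t=6 v=2: → [5,10); WM=6
i=5 t=9 v=8: → [5,10); WM=6
i=6 t=10 v=2: → [10,15); WM=6
i=7 t=1 v=9: DROP (t<6-1); WM=10; [5,10) fires=8
i=8 t=10 v=9: → [10,15); WM=10
i=9 t=12 v=5: → [10,15); WM=10
i=10 t=12 v=8: → [10,15); WM=10
i=11 t=6 v=4: DROP (t<10-1); WM=12
i=12 t=13 v=1: → [10,15); WM=12
i=13 t=18 v=6: → [15,20); WM=12
i=14 t=18 v=8: → [15,20); WM=12
i=15 t=20 v=6: → [20,25); WM=20; [10,15) fires=9 [15,20) fires=8
i=16 t=22 v=4: → [20,25); WM=20
i=17 t=23 v=9: → [20,25); WM=20
i=18 t=24 v=7: → [20,25); WM=20
i=19 t=25 v=1: → [25,30); WM=25; [20,25) fires=9
i=20 t=25 v=3: → [25,30); WM=25

7 11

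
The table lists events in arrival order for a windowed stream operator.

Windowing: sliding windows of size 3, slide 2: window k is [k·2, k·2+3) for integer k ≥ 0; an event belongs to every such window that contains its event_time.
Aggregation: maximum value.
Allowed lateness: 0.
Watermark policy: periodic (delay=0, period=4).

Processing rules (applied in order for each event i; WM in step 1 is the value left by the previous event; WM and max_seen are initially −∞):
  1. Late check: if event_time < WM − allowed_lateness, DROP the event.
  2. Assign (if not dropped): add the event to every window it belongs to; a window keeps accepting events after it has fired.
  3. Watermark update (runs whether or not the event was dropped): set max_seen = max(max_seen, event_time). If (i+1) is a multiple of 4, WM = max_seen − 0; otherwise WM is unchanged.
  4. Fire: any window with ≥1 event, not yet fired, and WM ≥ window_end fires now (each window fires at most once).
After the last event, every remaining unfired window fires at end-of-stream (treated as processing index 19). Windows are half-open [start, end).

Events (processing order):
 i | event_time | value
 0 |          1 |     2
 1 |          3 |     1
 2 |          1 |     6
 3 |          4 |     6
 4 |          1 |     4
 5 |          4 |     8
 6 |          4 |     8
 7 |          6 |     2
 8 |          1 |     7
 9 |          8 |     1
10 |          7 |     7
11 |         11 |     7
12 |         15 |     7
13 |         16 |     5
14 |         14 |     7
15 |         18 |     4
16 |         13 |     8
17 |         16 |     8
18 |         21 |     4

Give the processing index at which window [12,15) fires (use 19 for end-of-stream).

i=0 t=1 v=2: → [0,3); WM=−∞
i=1 t=3 v=1: → [2,5); WM=−∞
i=2 t=1 v=6: → [0,3); WM=−∞
i=3 t=4 v=6: → [4,7),[2,5); WM=4; [0,3) fires=6
i=4 t=1 v=4: DROP (t<4-0); WM=4
i=5 t=4 v=8: → [4,7),[2,5); WM=4
i=6 t=4 v=8: → [4,7),[2,5); WM=4
i=7 t=6 v=2: → [6,9),[4,7); WM=6; [2,5) fires=8
i=8 t=1 v=7: DROP (t<6-0); WM=6
i=9 t=8 v=1: → [8,11),[6,9); WM=6
i=10 t=7 v=7: → [6,9); WM=6
i=11 t=11 v=7: → [10,13); WM=11; [4,7) fires=8 [6,9) fires=7 [8,11) fires=1
i=12 t=15 v=7: → [14,17); WM=11
i=13 t=16 v=5: → [16,19),[14,17); WM=11
i=14 t=14 v=7: → [14,17),[12,15); WM=11
i=15 t=18 v=4: → [18,21),[16,19); WM=18; [10,13) fires=7 [12,15) fires=7 [14,17) fires=7
i=16 t=13 v=8: DROP (t<18-0); WM=18
i=17 t=16 v=8: DROP (t<18-0); WM=18
i=18 t=21 v=4: → [20,23); WM=18

15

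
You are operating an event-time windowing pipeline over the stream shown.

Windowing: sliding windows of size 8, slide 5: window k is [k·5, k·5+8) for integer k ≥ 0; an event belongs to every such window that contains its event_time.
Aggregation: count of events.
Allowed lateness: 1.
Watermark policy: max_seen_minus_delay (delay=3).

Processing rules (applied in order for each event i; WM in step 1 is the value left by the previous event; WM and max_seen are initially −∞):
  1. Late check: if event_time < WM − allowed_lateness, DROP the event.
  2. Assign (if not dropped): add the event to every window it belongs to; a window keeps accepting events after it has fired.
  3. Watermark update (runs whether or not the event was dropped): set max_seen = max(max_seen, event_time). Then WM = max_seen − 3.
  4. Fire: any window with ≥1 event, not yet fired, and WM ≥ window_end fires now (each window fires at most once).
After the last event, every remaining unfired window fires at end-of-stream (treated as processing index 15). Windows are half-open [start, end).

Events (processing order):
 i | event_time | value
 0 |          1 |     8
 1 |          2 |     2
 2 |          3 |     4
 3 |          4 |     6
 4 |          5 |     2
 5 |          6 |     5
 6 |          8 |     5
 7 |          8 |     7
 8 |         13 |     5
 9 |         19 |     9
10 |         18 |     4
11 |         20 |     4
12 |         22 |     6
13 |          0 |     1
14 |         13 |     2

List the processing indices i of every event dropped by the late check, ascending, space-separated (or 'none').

13 14

i=0 t=1 v=8: → [0,8); WM=-2
i=1 t=2 v=2: → [0,8); WM=-1
i=2 t=3 v=4: → [0,8); WM=0
i=3 t=4 v=6: → [0,8); WM=1
i=4 t=5 v=2: → [5,13),[0,8); WM=2
i=5 t=6 v=5: → [5,13),[0,8); WM=3
i=6 t=8 v=5: → [5,13); WM=5
i=7 t=8 v=7: → [5,13); WM=5
i=8 t=13 v=5: → [10,18); WM=10; [0,8) fires=6
i=9 t=19 v=9: → [15,23); WM=16; [5,13) fires=4
i=10 t=18 v=4: → [15,23); WM=16
i=11 t=20 v=4: → [20,28),[15,23); WM=17
i=12 t=22 v=6: → [20,28),[15,23); WM=19; [10,18) fires=1
i=13 t=0 v=1: DROP (t<19-1); WM=19
i=14 t=13 v=2: DROP (t<19-1); WM=19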